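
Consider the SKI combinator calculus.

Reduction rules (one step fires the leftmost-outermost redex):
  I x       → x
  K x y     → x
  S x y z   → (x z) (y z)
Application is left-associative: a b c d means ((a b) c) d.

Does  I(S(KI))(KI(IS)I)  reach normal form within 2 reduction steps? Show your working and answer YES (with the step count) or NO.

Answer: NO — after 2 steps the term is S(KI)(II), not yet normal

Working:
  start: I(S(KI))(KI(IS)I)
  →1  S(KI)(KI(IS)I)
  →2  S(KI)(II)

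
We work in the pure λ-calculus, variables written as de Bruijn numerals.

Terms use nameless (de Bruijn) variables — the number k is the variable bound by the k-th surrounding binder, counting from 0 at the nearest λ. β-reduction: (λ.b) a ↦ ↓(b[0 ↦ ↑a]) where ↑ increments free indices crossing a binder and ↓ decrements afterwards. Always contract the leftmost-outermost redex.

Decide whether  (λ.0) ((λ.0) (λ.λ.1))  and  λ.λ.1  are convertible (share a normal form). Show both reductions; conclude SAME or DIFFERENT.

Answer: SAME — A ⇓ λ.λ.1, B ⇓ λ.λ.1

Reduction:
Term A:
  start: (λ.0) ((λ.0) (λ.λ.1))
  →1  (λ.0) (λ.λ.1)
  →2  λ.λ.1

Term B:
  start: λ.λ.1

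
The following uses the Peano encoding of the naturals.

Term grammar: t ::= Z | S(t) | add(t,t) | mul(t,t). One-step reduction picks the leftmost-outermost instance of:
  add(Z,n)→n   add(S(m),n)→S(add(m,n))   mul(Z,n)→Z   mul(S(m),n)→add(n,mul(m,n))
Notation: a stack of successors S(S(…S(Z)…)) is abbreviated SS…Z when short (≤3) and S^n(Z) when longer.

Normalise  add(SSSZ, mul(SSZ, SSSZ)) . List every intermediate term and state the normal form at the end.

Answer: normal form = S^9(Z)  (in 15 steps)

Reduction:
  start: add(SSSZ, mul(SSZ, SSSZ))
  step 1: S(add(SSZ, mul(SSZ, SSSZ)))
  step 2: S(S(add(SZ, mul(SSZ, SSSZ))))
  step 3: S(S(S(add(Z, mul(SSZ, SSSZ)))))
  step 4: S(S(S(mul(SSZ, SSSZ))))
  step 5: S(S(S(add(SSSZ, mul(SZ, SSSZ)))))
  step 6: S(S(S(S(add(SSZ, mul(SZ, SSSZ))))))
  step 7: S(S(S(S(S(add(SZ, mul(SZ, SSSZ)))))))
  step 8: S(S(S(S(S(S(add(Z, mul(SZ, SSSZ))))))))
  step 9: S(S(S(S(S(S(mul(SZ, SSSZ)))))))
  step 10: S(S(S(S(S(S(add(SSSZ, mul(Z, SSSZ))))))))
  step 11: S(S(S(S(S(S(S(add(SSZ, mul(Z, SSSZ)))))))))
  step 12: S(S(S(S(S(S(S(S(add(SZ, mul(Z, SSSZ))))))))))
  step 13: S(S(S(S(S(S(S(S(S(add(Z, mul(Z, SSSZ)))))))))))
  step 14: S(S(S(S(S(S(S(S(S(mul(Z, SSSZ))))))))))
  step 15: S^9(Z)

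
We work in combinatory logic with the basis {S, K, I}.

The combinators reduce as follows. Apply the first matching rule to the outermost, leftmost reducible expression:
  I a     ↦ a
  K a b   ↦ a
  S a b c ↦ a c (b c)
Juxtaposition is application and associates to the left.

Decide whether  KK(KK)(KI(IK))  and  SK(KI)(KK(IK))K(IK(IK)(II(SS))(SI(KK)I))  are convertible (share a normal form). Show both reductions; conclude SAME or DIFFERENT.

Term A:
  start: KK(KK)(KI(IK))
  [1] K(KI(IK))
  [2] KI

Term B:
  start: SK(KI)(KK(IK))K(IK(IK)(II(SS))(SI(KK)I))
  [1] K(KK(IK))(KI(KK(IK)))K(IK(IK)(II(SS))(SI(KK)I))
  [2] KK(IK)K(IK(IK)(II(SS))(SI(KK)I))
  [3] KK(IK(IK)(II(SS))(SI(KK)I))
  [4] K

Answer: DIFFERENT — A ⇓ KI, B ⇓ K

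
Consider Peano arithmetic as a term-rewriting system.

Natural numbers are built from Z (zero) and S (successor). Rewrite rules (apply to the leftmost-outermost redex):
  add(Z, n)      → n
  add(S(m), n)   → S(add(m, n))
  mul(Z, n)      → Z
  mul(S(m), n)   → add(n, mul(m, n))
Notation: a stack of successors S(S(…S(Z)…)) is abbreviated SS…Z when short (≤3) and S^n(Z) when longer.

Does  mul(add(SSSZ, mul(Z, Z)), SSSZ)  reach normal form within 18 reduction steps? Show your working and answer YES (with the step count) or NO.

  start: mul(add(SSSZ, mul(Z, Z)), SSSZ)
  [1] mul(S(add(SSZ, mul(Z, Z))), SSSZ)
  [2] add(SSSZ, mul(add(SSZ, mul(Z, Z)), SSSZ))
  [3] S(add(SSZ, mul(add(SSZ, mul(Z, Z)), SSSZ)))
  [4] S(S(add(SZ, mul(add(SSZ, mul(Z, Z)), SSSZ))))
  [5] S(S(S(add(Z, mul(add(SSZ, mul(Z, Z)), SSSZ)))))
  [6] S(S(S(mul(add(SSZ, mul(Z, Z)), SSSZ))))
  [7] S(S(S(mul(S(add(SZ, mul(Z, Z))), SSSZ))))
  [8] S(S(S(add(SSSZ, mul(add(SZ, mul(Z, Z)), SSSZ)))))
  [9] S(S(S(S(add(SSZ, mul(add(SZ, mul(Z, Z)), SSSZ))))))
  [10] S(S(S(S(S(add(SZ, mul(add(SZ, mul(Z, Z)), SSSZ)))))))
  [11] S(S(S(S(S(S(add(Z, mul(add(SZ, mul(Z, Z)), SSSZ))))))))
  [12] S(S(S(S(S(S(mul(add(SZ, mul(Z, Z)), SSSZ)))))))
  [13] S(S(S(S(S(S(mul(S(add(Z, mul(Z, Z))), SSSZ)))))))
  [14] S(S(S(S(S(S(add(SSSZ, mul(add(Z, mul(Z, Z)), SSSZ))))))))
  [15] S(S(S(S(S(S(S(add(SSZ, mul(add(Z, mul(Z, Z)), SSSZ)))))))))
  [16] S(S(S(S(S(S(S(S(add(SZ, mul(add(Z, mul(Z, Z)), SSSZ))))))))))
  [17] S(S(S(S(S(S(S(S(S(add(Z, mul(add(Z, mul(Z, Z)), SSSZ)))))))))))
  [18] S(S(S(S(S(S(S(S(S(mul(add(Z, mul(Z, Z)), SSSZ))))))))))

Answer: NO — after 18 steps the term is S(S(S(S(S(S(S(S(S(mul(add(Z, mul(Z, Z)), SSSZ)))))))))), not yet normal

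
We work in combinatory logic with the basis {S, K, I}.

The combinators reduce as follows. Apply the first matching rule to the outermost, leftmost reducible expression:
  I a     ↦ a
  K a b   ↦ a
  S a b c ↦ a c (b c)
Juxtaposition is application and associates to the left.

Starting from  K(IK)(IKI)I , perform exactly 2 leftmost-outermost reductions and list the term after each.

  start: K(IK)(IKI)I
  step 1: IKI
  step 2: KI

Answer: after 2 steps: KI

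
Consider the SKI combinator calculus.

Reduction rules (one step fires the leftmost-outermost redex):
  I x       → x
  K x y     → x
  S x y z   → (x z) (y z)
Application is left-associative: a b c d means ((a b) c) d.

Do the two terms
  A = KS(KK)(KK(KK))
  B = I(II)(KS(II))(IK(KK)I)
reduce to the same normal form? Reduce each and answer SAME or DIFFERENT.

Term A:
  start: KS(KK)(KK(KK))
  →1  S(KK(KK))
  →2  SK

Term B:
  start: I(II)(KS(II))(IK(KK)I)
  →1  II(KS(II))(IK(KK)I)
  →2  I(KS(II))(IK(KK)I)
  →3  KS(II)(IK(KK)I)
  →4  S(IK(KK)I)
  →5  S(K(KK)I)
  →6  S(KK)

Answer: DIFFERENT — A ⇓ SK, B ⇓ S(KK)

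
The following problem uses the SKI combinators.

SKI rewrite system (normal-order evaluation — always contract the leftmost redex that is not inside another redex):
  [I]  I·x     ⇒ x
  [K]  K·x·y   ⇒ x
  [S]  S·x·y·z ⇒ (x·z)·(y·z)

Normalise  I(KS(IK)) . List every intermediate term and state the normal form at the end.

Answer: normal form = S  (in 2 steps)

Reduction:
  start: I(KS(IK))
  →1  KS(IK)
  →2  S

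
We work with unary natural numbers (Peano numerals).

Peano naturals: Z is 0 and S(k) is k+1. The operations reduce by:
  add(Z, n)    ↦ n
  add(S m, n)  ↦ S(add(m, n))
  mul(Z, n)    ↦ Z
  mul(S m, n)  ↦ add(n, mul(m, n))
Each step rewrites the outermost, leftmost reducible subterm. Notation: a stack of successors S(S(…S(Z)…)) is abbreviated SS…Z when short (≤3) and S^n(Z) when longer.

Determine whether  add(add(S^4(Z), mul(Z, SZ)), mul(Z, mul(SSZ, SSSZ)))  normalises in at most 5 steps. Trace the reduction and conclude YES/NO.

  start: add(add(S^4(Z), mul(Z, SZ)), mul(Z, mul(SSZ, SSSZ)))
  →1  add(S(add(SSSZ, mul(Z, SZ))), mul(Z, mul(SSZ, SSSZ)))
  →2  S(add(add(SSSZ, mul(Z, SZ)), mul(Z, mul(SSZ, SSSZ))))
  →3  S(add(S(add(SSZ, mul(Z, SZ))), mul(Z, mul(SSZ, SSSZ))))
  →4  S(S(add(add(SSZ, mul(Z, SZ)), mul(Z, mul(SSZ, SSSZ)))))
  →5  S(S(add(S(add(SZ, mul(Z, SZ))), mul(Z, mul(SSZ, SSSZ)))))

Answer: NO — after 5 steps the term is S(S(add(S(add(SZ, mul(Z, SZ))), mul(Z, mul(SSZ, SSSZ))))), not yet normal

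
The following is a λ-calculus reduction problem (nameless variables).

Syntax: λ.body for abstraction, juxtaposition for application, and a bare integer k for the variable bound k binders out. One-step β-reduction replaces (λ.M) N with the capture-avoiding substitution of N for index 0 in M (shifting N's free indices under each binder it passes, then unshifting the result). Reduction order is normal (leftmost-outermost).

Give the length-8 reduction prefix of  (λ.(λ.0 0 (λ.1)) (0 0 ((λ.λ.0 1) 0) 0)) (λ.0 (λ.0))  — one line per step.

  start: (λ.(λ.0 0 (λ.1)) (0 0 ((λ.λ.0 1) 0) 0)) (λ.0 (λ.0))
  →1  (λ.0 0 (λ.1)) ((λ.0 (λ.0)) (λ.0 (λ.0)) ((λ.λ.0 1) (λ.0 (λ.0))) (λ.0 (λ.0)))
  →2  (λ.0 (λ.0)) (λ.0 (λ.0)) ((λ.λ.0 1) (λ.0 (λ.0))) (λ.0 (λ.0)) ((λ.0 (λ.0)) (λ.0 (λ.0)) ((λ.λ.0 1) (λ.0 (λ.0))) (λ.0 (λ.0))) (λ.(λ.0 (λ.0)) (λ.0 (λ.0)) ((λ.λ.0 1) (λ.0 (λ.0))) (λ.0 (λ.0)))
  →3  (λ.0 (λ.0)) (λ.0) ((λ.λ.0 1) (λ.0 (λ.0))) (λ.0 (λ.0)) ((λ.0 (λ.0)) (λ.0 (λ.0)) ((λ.λ.0 1) (λ.0 (λ.0))) (λ.0 (λ.0))) (λ.(λ.0 (λ.0)) (λ.0 (λ.0)) ((λ.λ.0 1) (λ.0 (λ.0))) (λ.0 (λ.0)))
  →4  (λ.0) (λ.0) ((λ.λ.0 1) (λ.0 (λ.0))) (λ.0 (λ.0)) ((λ.0 (λ.0)) (λ.0 (λ.0)) ((λ.λ.0 1) (λ.0 (λ.0))) (λ.0 (λ.0))) (λ.(λ.0 (λ.0)) (λ.0 (λ.0)) ((λ.λ.0 1) (λ.0 (λ.0))) (λ.0 (λ.0)))
  →5  (λ.0) ((λ.λ.0 1) (λ.0 (λ.0))) (λ.0 (λ.0)) ((λ.0 (λ.0)) (λ.0 (λ.0)) ((λ.λ.0 1) (λ.0 (λ.0))) (λ.0 (λ.0))) (λ.(λ.0 (λ.0)) (λ.0 (λ.0)) ((λ.λ.0 1) (λ.0 (λ.0))) (λ.0 (λ.0)))
  →6  (λ.λ.0 1) (λ.0 (λ.0)) (λ.0 (λ.0)) ((λ.0 (λ.0)) (λ.0 (λ.0)) ((λ.λ.0 1) (λ.0 (λ.0))) (λ.0 (λ.0))) (λ.(λ.0 (λ.0)) (λ.0 (λ.0)) ((λ.λ.0 1) (λ.0 (λ.0))) (λ.0 (λ.0)))
  →7  (λ.0 (λ.0 (λ.0))) (λ.0 (λ.0)) ((λ.0 (λ.0)) (λ.0 (λ.0)) ((λ.λ.0 1) (λ.0 (λ.0))) (λ.0 (λ.0))) (λ.(λ.0 (λ.0)) (λ.0 (λ.0)) ((λ.λ.0 1) (λ.0 (λ.0))) (λ.0 (λ.0)))
  →8  (λ.0 (λ.0)) (λ.0 (λ.0)) ((λ.0 (λ.0)) (λ.0 (λ.0)) ((λ.λ.0 1) (λ.0 (λ.0))) (λ.0 (λ.0))) (λ.(λ.0 (λ.0)) (λ.0 (λ.0)) ((λ.λ.0 1) (λ.0 (λ.0))) (λ.0 (λ.0)))

Answer: after 8 steps: (λ.0 (λ.0)) (λ.0 (λ.0)) ((λ.0 (λ.0)) (λ.0 (λ.0)) ((λ.λ.0 1) (λ.0 (λ.0))) (λ.0 (λ.0))) (λ.(λ.0 (λ.0)) (λ.0 (λ.0)) ((λ.λ.0 1) (λ.0 (λ.0))) (λ.0 (λ.0)))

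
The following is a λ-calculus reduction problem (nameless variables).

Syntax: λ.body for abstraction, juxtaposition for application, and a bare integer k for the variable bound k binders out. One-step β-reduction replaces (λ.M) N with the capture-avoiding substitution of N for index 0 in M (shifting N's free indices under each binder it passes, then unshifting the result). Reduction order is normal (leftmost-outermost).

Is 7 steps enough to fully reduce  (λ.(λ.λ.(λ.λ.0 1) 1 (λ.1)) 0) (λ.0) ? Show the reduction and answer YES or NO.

  start: (λ.(λ.λ.(λ.λ.0 1) 1 (λ.1)) 0) (λ.0)
  →1  (λ.λ.(λ.λ.0 1) 1 (λ.1)) (λ.0)
  →2  λ.(λ.λ.0 1) (λ.0) (λ.1)
  →3  λ.(λ.0 (λ.0)) (λ.1)
  →4  λ.(λ.1) (λ.0)
  →5  λ.0

Answer: YES — reaches normal form λ.0 in 5 ≤ 7 steps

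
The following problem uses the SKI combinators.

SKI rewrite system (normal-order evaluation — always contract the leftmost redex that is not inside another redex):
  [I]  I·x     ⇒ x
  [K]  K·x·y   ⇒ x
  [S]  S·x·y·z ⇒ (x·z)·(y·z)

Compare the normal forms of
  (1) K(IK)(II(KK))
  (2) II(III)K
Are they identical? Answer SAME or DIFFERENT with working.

Term A:
  start: K(IK)(II(KK))
  [1] IK
  [2] K

Term B:
  start: II(III)K
  [1] I(III)K
  [2] IIIK
  [3] IIK
  [4] IK
  [5] K

Answer: SAME — A ⇓ K, B ⇓ K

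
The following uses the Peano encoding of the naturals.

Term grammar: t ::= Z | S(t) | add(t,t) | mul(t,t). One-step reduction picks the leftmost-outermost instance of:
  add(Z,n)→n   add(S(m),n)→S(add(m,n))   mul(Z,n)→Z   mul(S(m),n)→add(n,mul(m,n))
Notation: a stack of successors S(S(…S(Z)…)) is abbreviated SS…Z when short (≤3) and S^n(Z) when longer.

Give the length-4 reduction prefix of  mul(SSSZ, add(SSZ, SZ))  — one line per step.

  start: mul(SSSZ, add(SSZ, SZ))
  →1  add(add(SSZ, SZ), mul(SSZ, add(SSZ, SZ)))
  →2  add(S(add(SZ, SZ)), mul(SSZ, add(SSZ, SZ)))
  →3  S(add(add(SZ, SZ), mul(SSZ, add(SSZ, SZ))))
  →4  S(add(S(add(Z, SZ)), mul(SSZ, add(SSZ, SZ))))

Answer: after 4 steps: S(add(S(add(Z, SZ)), mul(SSZ, add(SSZ, SZ))))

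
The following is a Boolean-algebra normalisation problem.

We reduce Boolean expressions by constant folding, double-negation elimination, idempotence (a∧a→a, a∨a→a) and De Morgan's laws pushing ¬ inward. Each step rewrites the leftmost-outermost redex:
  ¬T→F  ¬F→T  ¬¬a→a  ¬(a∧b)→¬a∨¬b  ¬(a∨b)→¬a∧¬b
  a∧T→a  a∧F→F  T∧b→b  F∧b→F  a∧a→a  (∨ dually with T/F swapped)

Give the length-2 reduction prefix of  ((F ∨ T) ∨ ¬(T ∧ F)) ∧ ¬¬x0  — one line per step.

Answer: after 2 steps: T ∧ ¬¬x0

Derivation:
  start: ((F ∨ T) ∨ ¬(T ∧ F)) ∧ ¬¬x0
  →1  (T ∨ ¬(T ∧ F)) ∧ ¬¬x0
  →2  T ∧ ¬¬x0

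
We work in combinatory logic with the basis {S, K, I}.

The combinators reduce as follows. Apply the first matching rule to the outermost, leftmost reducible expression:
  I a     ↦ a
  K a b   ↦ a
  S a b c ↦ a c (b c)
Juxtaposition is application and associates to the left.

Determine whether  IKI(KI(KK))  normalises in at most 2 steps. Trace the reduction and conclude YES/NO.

Answer: YES — reaches normal form I in 2 ≤ 2 steps

Derivation:
  start: IKI(KI(KK))
  [1] KI(KI(KK))
  [2] I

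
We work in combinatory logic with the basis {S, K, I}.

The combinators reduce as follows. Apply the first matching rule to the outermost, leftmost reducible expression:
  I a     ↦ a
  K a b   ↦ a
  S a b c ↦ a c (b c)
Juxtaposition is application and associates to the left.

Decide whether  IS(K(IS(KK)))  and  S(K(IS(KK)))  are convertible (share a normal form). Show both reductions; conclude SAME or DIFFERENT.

Term A:
  start: IS(K(IS(KK)))
  step 1: S(K(IS(KK)))
  step 2: S(K(S(KK)))

Term B:
  start: S(K(IS(KK)))
  step 1: S(K(S(KK)))

Answer: SAME — A ⇓ S(K(S(KK))), B ⇓ S(K(S(KK)))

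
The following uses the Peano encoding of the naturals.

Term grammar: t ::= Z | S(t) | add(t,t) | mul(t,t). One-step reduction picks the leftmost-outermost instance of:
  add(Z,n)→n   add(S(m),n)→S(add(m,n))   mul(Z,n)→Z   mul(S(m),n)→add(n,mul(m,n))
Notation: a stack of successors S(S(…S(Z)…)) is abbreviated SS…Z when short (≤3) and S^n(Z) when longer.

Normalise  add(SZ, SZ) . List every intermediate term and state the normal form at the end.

Answer: normal form = SSZ  (in 2 steps)

Derivation:
  start: add(SZ, SZ)
  step 1: S(add(Z, SZ))
  step 2: SSZ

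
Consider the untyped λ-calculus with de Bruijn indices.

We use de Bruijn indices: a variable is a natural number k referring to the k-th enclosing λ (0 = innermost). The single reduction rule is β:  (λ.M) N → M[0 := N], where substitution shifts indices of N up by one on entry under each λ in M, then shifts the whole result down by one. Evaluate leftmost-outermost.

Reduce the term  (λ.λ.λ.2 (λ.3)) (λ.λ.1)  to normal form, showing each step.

Answer: normal form = λ.λ.λ.λ.λ.λ.1  (in 2 steps)

Reduction:
  start: (λ.λ.λ.2 (λ.3)) (λ.λ.1)
  →1  λ.λ.(λ.λ.1) (λ.λ.λ.1)
  →2  λ.λ.λ.λ.λ.λ.1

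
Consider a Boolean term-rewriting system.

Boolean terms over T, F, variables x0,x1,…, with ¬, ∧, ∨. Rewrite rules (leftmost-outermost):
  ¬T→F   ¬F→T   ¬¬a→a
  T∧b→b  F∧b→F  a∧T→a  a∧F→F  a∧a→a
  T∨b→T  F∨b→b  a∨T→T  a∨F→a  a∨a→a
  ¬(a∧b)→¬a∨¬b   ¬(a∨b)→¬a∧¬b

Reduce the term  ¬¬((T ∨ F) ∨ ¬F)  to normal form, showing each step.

Answer: normal form = T  (in 3 steps)

Derivation:
  start: ¬¬((T ∨ F) ∨ ¬F)
  step 1: (T ∨ F) ∨ ¬F
  step 2: T ∨ ¬F
  step 3: T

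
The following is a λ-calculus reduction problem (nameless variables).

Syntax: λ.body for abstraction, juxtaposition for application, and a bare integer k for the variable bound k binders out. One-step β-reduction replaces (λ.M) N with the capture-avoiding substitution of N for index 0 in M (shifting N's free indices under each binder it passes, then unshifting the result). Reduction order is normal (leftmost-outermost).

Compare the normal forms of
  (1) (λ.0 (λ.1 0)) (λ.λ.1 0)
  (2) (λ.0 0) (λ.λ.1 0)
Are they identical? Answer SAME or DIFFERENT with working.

Term A:
  start: (λ.0 (λ.1 0)) (λ.λ.1 0)
  →1  (λ.λ.1 0) (λ.(λ.λ.1 0) 0)
  →2  λ.(λ.(λ.λ.1 0) 0) 0
  →3  λ.(λ.λ.1 0) 0
  →4  λ.λ.1 0

Term B:
  start: (λ.0 0) (λ.λ.1 0)
  →1  (λ.λ.1 0) (λ.λ.1 0)
  →2  λ.(λ.λ.1 0) 0
  →3  λ.λ.1 0

Answer: SAME — A ⇓ λ.λ.1 0, B ⇓ λ.λ.1 0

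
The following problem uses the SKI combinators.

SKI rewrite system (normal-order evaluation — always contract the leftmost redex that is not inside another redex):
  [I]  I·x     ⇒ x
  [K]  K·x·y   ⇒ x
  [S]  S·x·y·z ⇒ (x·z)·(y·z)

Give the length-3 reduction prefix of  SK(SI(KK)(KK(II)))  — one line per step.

  start: SK(SI(KK)(KK(II)))
  step 1: SK(I(KK(II))(KK(KK(II))))
  step 2: SK(KK(II)(KK(KK(II))))
  step 3: SK(K(KK(KK(II))))

Answer: after 3 steps: SK(K(KK(KK(II))))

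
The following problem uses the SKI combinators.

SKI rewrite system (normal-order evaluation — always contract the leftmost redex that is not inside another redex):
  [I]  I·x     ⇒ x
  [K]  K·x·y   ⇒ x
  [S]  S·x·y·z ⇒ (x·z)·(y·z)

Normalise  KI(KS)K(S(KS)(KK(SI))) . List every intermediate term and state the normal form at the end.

  start: KI(KS)K(S(KS)(KK(SI)))
  step 1: IK(S(KS)(KK(SI)))
  step 2: K(S(KS)(KK(SI)))
  step 3: K(S(KS)K)

Answer: normal form = K(S(KS)K)  (in 3 steps)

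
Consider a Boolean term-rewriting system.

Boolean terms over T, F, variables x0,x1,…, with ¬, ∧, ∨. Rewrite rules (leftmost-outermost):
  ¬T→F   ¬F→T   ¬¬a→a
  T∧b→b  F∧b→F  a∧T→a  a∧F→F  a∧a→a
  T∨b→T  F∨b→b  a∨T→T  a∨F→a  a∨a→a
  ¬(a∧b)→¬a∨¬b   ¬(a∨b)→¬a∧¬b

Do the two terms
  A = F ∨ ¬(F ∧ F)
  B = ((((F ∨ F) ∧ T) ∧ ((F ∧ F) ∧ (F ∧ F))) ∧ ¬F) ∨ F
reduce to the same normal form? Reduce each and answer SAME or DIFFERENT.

Term A:
  start: F ∨ ¬(F ∧ F)
  step 1: ¬(F ∧ F)
  step 2: ¬F ∨ ¬F
  step 3: ¬F
  step 4: T

Term B:
  start: ((((F ∨ F) ∧ T) ∧ ((F ∧ F) ∧ (F ∧ F))) ∧ ¬F) ∨ F
  step 1: (((F ∨ F) ∧ T) ∧ ((F ∧ F) ∧ (F ∧ F))) ∧ ¬F
  step 2: ((F ∨ F) ∧ ((F ∧ F) ∧ (F ∧ F))) ∧ ¬F
  step 3: (F ∧ ((F ∧ F) ∧ (F ∧ F))) ∧ ¬F
  step 4: F ∧ ¬F
  step 5: F

Answer: DIFFERENT — A ⇓ T, B ⇓ F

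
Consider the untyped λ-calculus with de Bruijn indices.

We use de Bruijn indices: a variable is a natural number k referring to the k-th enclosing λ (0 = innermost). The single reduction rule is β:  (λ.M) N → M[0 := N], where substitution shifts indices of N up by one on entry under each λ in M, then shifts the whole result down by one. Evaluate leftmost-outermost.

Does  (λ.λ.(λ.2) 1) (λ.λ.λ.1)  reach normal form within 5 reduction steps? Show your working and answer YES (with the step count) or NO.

Answer: YES — reaches normal form λ.λ.λ.λ.1 in 2 ≤ 5 steps

Working:
  start: (λ.λ.(λ.2) 1) (λ.λ.λ.1)
  [1] λ.(λ.λ.λ.λ.1) (λ.λ.λ.1)
  [2] λ.λ.λ.λ.1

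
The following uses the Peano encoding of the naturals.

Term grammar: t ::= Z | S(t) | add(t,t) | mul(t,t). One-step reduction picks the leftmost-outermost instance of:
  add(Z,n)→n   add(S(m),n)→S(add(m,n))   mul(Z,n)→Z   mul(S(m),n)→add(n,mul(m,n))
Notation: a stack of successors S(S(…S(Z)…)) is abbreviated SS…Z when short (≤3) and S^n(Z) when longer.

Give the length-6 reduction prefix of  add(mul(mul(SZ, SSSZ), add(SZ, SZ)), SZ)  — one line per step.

  start: add(mul(mul(SZ, SSSZ), add(SZ, SZ)), SZ)
  →1  add(mul(add(SSSZ, mul(Z, SSSZ)), add(SZ, SZ)), SZ)
  →2  add(mul(S(add(SSZ, mul(Z, SSSZ))), add(SZ, SZ)), SZ)
  →3  add(add(add(SZ, SZ), mul(add(SSZ, mul(Z, SSSZ)), add(SZ, SZ))), SZ)
  →4  add(add(S(add(Z, SZ)), mul(add(SSZ, mul(Z, SSSZ)), add(SZ, SZ))), SZ)
  →5  add(S(add(add(Z, SZ), mul(add(SSZ, mul(Z, SSSZ)), add(SZ, SZ)))), SZ)
  →6  S(add(add(add(Z, SZ), mul(add(SSZ, mul(Z, SSSZ)), add(SZ, SZ))), SZ))

Answer: after 6 steps: S(add(add(add(Z, SZ), mul(add(SSZ, mul(Z, SSSZ)), add(SZ, SZ))), SZ))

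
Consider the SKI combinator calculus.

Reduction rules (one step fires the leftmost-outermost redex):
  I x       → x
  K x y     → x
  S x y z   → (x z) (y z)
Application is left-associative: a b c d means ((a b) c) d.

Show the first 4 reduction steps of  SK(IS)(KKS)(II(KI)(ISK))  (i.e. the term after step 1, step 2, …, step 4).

Answer: after 4 steps: K(I(KI)(ISK))

Reduction:
  start: SK(IS)(KKS)(II(KI)(ISK))
  →1  K(KKS)(IS(KKS))(II(KI)(ISK))
  →2  KKS(II(KI)(ISK))
  →3  K(II(KI)(ISK))
  →4  K(I(KI)(ISK))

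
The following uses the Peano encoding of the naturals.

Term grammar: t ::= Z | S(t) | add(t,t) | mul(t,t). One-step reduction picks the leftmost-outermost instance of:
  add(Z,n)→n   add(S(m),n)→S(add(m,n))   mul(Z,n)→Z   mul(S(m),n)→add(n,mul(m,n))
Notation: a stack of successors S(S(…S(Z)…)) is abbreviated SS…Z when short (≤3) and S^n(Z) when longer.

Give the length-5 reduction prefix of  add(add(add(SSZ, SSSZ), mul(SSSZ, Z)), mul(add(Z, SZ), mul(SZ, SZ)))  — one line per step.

  start: add(add(add(SSZ, SSSZ), mul(SSSZ, Z)), mul(add(Z, SZ), mul(SZ, SZ)))
  →1  add(add(S(add(SZ, SSSZ)), mul(SSSZ, Z)), mul(add(Z, SZ), mul(SZ, SZ)))
  →2  add(S(add(add(SZ, SSSZ), mul(SSSZ, Z))), mul(add(Z, SZ), mul(SZ, SZ)))
  →3  S(add(add(add(SZ, SSSZ), mul(SSSZ, Z)), mul(add(Z, SZ), mul(SZ, SZ))))
  →4  S(add(add(S(add(Z, SSSZ)), mul(SSSZ, Z)), mul(add(Z, SZ), mul(SZ, SZ))))
  →5  S(add(S(add(add(Z, SSSZ), mul(SSSZ, Z))), mul(add(Z, SZ), mul(SZ, SZ))))

Answer: after 5 steps: S(add(S(add(add(Z, SSSZ), mul(SSSZ, Z))), mul(add(Z, SZ), mul(SZ, SZ))))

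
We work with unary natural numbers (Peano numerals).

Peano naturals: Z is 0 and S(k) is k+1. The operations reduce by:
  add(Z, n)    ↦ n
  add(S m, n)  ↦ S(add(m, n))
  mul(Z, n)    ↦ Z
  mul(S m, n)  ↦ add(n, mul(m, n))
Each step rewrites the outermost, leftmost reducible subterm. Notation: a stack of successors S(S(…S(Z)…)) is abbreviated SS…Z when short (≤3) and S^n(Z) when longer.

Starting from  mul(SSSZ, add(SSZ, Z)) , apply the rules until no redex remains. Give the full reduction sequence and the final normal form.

  start: mul(SSSZ, add(SSZ, Z))
  step 1: add(add(SSZ, Z), mul(SSZ, add(SSZ, Z)))
  step 2: add(S(add(SZ, Z)), mul(SSZ, add(SSZ, Z)))
  step 3: S(add(add(SZ, Z), mul(SSZ, add(SSZ, Z))))
  step 4: S(add(S(add(Z, Z)), mul(SSZ, add(SSZ, Z))))
  step 5: S(S(add(add(Z, Z), mul(SSZ, add(SSZ, Z)))))
  step 6: S(S(add(Z, mul(SSZ, add(SSZ, Z)))))
  step 7: S(S(mul(SSZ, add(SSZ, Z))))
  step 8: S(S(add(add(SSZ, Z), mul(SZ, add(SSZ, Z)))))
  step 9: S(S(add(S(add(SZ, Z)), mul(SZ, add(SSZ, Z)))))
  step 10: S(S(S(add(add(SZ, Z), mul(SZ, add(SSZ, Z))))))
  step 11: S(S(S(add(S(add(Z, Z)), mul(SZ, add(SSZ, Z))))))
  step 12: S(S(S(S(add(add(Z, Z), mul(SZ, add(SSZ, Z)))))))
  step 13: S(S(S(S(add(Z, mul(SZ, add(SSZ, Z)))))))
  step 14: S(S(S(S(mul(SZ, add(SSZ, Z))))))
  step 15: S(S(S(S(add(add(SSZ, Z), mul(Z, add(SSZ, Z)))))))
  step 16: S(S(S(S(add(S(add(SZ, Z)), mul(Z, add(SSZ, Z)))))))
  step 17: S(S(S(S(S(add(add(SZ, Z), mul(Z, add(SSZ, Z))))))))
  step 18: S(S(S(S(S(add(S(add(Z, Z)), mul(Z, add(SSZ, Z))))))))
  step 19: S(S(S(S(S(S(add(add(Z, Z), mul(Z, add(SSZ, Z)))))))))
  step 20: S(S(S(S(S(S(add(Z, mul(Z, add(SSZ, Z)))))))))
  step 21: S(S(S(S(S(S(mul(Z, add(SSZ, Z))))))))
  step 22: S^6(Z)

Answer: normal form = S^6(Z)  (in 22 steps)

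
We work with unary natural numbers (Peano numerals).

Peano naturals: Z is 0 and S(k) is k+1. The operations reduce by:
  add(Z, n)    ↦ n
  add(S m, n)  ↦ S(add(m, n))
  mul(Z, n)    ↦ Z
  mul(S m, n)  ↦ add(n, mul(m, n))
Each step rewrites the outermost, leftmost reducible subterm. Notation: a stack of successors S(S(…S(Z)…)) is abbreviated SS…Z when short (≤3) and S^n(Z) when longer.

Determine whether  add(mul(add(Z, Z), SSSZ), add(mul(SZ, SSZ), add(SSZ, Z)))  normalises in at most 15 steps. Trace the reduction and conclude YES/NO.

  start: add(mul(add(Z, Z), SSSZ), add(mul(SZ, SSZ), add(SSZ, Z)))
  [1] add(mul(Z, SSSZ), add(mul(SZ, SSZ), add(SSZ, Z)))
  [2] add(Z, add(mul(SZ, SSZ), add(SSZ, Z)))
  [3] add(mul(SZ, SSZ), add(SSZ, Z))
  [4] add(add(SSZ, mul(Z, SSZ)), add(SSZ, Z))
  [5] add(S(add(SZ, mul(Z, SSZ))), add(SSZ, Z))
  [6] S(add(add(SZ, mul(Z, SSZ)), add(SSZ, Z)))
  [7] S(add(S(add(Z, mul(Z, SSZ))), add(SSZ, Z)))
  [8] S(S(add(add(Z, mul(Z, SSZ)), add(SSZ, Z))))
  [9] S(S(add(mul(Z, SSZ), add(SSZ, Z))))
  [10] S(S(add(Z, add(SSZ, Z))))
  [11] S(S(add(SSZ, Z)))
  [12] S(S(S(add(SZ, Z))))
  [13] S(S(S(S(add(Z, Z)))))
  [14] S^4(Z)

Answer: YES — reaches normal form S^4(Z) in 14 ≤ 15 steps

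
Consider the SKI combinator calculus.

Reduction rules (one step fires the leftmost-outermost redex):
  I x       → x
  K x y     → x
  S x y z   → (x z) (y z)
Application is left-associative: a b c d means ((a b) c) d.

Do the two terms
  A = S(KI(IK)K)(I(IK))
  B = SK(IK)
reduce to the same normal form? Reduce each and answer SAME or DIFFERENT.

Term A:
  start: S(KI(IK)K)(I(IK))
  [1] S(IK)(I(IK))
  [2] SK(I(IK))
  [3] SK(IK)
  [4] SKK

Term B:
  start: SK(IK)
  [1] SKK

Answer: SAME — A ⇓ SKK, B ⇓ SKK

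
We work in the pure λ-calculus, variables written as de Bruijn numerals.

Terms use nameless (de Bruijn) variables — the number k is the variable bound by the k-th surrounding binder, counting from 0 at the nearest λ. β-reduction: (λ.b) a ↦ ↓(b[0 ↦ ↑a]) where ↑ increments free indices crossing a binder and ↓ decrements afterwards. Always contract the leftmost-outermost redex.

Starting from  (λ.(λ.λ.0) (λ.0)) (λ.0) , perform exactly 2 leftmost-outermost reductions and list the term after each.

  start: (λ.(λ.λ.0) (λ.0)) (λ.0)
  [1] (λ.λ.0) (λ.0)
  [2] λ.0

Answer: after 2 steps: λ.0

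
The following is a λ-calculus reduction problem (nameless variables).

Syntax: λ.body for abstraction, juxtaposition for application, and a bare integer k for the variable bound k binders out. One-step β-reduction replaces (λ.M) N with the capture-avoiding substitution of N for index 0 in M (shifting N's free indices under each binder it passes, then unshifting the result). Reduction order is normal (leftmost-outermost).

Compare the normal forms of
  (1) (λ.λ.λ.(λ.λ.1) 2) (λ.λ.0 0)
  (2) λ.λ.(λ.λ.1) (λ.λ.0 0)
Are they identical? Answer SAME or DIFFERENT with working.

Term A:
  start: (λ.λ.λ.(λ.λ.1) 2) (λ.λ.0 0)
  →1  λ.λ.(λ.λ.1) (λ.λ.0 0)
  →2  λ.λ.λ.λ.λ.0 0

Term B:
  start: λ.λ.(λ.λ.1) (λ.λ.0 0)
  →1  λ.λ.λ.λ.λ.0 0

Answer: SAME — A ⇓ λ.λ.λ.λ.λ.0 0, B ⇓ λ.λ.λ.λ.λ.0 0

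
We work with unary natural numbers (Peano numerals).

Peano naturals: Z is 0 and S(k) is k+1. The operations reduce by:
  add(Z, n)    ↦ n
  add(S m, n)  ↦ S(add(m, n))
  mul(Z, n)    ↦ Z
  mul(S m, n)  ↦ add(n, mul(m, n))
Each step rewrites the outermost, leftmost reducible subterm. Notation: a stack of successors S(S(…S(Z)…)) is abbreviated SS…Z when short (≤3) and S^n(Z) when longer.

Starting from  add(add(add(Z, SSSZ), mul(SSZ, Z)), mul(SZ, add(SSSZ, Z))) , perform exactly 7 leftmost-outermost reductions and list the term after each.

  start: add(add(add(Z, SSSZ), mul(SSZ, Z)), mul(SZ, add(SSSZ, Z)))
  [1] add(add(SSSZ, mul(SSZ, Z)), mul(SZ, add(SSSZ, Z)))
  [2] add(S(add(SSZ, mul(SSZ, Z))), mul(SZ, add(SSSZ, Z)))
  [3] S(add(add(SSZ, mul(SSZ, Z)), mul(SZ, add(SSSZ, Z))))
  [4] S(add(S(add(SZ, mul(SSZ, Z))), mul(SZ, add(SSSZ, Z))))
  [5] S(S(add(add(SZ, mul(SSZ, Z)), mul(SZ, add(SSSZ, Z)))))
  [6] S(S(add(S(add(Z, mul(SSZ, Z))), mul(SZ, add(SSSZ, Z)))))
  [7] S(S(S(add(add(Z, mul(SSZ, Z)), mul(SZ, add(SSSZ, Z))))))

Answer: after 7 steps: S(S(S(add(add(Z, mul(SSZ, Z)), mul(SZ, add(SSSZ, Z))))))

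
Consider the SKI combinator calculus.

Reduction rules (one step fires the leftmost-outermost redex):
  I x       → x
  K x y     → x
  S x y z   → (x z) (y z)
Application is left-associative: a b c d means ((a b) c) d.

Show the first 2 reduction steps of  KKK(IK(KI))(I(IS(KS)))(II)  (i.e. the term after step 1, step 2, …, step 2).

  start: KKK(IK(KI))(I(IS(KS)))(II)
  [1] K(IK(KI))(I(IS(KS)))(II)
  [2] IK(KI)(II)

Answer: after 2 steps: IK(KI)(II)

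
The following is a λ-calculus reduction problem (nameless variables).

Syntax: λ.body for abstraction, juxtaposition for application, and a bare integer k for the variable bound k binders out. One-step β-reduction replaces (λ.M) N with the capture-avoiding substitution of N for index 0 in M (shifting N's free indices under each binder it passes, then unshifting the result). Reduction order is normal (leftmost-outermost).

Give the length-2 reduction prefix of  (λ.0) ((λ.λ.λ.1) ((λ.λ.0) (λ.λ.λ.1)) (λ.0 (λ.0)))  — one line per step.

Answer: after 2 steps: (λ.λ.1) (λ.0 (λ.0))

Reduction:
  start: (λ.0) ((λ.λ.λ.1) ((λ.λ.0) (λ.λ.λ.1)) (λ.0 (λ.0)))
  →1  (λ.λ.λ.1) ((λ.λ.0) (λ.λ.λ.1)) (λ.0 (λ.0))
  →2  (λ.λ.1) (λ.0 (λ.0))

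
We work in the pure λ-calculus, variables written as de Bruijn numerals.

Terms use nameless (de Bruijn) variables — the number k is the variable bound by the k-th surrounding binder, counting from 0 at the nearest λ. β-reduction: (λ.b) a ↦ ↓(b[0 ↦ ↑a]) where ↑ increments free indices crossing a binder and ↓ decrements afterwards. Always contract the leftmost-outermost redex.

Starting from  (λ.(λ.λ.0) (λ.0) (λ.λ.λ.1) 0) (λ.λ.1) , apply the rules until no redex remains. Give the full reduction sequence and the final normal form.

  start: (λ.(λ.λ.0) (λ.0) (λ.λ.λ.1) 0) (λ.λ.1)
  [1] (λ.λ.0) (λ.0) (λ.λ.λ.1) (λ.λ.1)
  [2] (λ.0) (λ.λ.λ.1) (λ.λ.1)
  [3] (λ.λ.λ.1) (λ.λ.1)
  [4] λ.λ.1

Answer: normal form = λ.λ.1  (in 4 steps)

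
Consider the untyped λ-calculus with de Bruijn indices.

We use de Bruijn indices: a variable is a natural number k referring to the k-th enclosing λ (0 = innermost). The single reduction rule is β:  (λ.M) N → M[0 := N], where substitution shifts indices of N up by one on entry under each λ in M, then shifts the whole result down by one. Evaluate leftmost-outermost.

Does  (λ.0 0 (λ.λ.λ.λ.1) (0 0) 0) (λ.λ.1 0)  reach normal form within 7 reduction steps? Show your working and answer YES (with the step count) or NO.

  start: (λ.0 0 (λ.λ.λ.λ.1) (0 0) 0) (λ.λ.1 0)
  step 1: (λ.λ.1 0) (λ.λ.1 0) (λ.λ.λ.λ.1) ((λ.λ.1 0) (λ.λ.1 0)) (λ.λ.1 0)
  step 2: (λ.(λ.λ.1 0) 0) (λ.λ.λ.λ.1) ((λ.λ.1 0) (λ.λ.1 0)) (λ.λ.1 0)
  step 3: (λ.λ.1 0) (λ.λ.λ.λ.1) ((λ.λ.1 0) (λ.λ.1 0)) (λ.λ.1 0)
  step 4: (λ.(λ.λ.λ.λ.1) 0) ((λ.λ.1 0) (λ.λ.1 0)) (λ.λ.1 0)
  step 5: (λ.λ.λ.λ.1) ((λ.λ.1 0) (λ.λ.1 0)) (λ.λ.1 0)
  step 6: (λ.λ.λ.1) (λ.λ.1 0)
  step 7: λ.λ.1

Answer: YES — reaches normal form λ.λ.1 in 7 ≤ 7 steps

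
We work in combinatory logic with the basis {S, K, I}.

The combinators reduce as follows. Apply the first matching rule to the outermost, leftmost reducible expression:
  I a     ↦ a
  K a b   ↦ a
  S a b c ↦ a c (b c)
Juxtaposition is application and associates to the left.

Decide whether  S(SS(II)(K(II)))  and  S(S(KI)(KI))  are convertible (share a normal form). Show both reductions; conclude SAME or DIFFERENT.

Answer: SAME — A ⇓ S(S(KI)(KI)), B ⇓ S(S(KI)(KI))

Derivation:
Term A:
  start: S(SS(II)(K(II)))
  step 1: S(S(K(II))(II(K(II))))
  step 2: S(S(KI)(II(K(II))))
  step 3: S(S(KI)(I(K(II))))
  step 4: S(S(KI)(K(II)))
  step 5: S(S(KI)(KI))

Term B:
  start: S(S(KI)(KI))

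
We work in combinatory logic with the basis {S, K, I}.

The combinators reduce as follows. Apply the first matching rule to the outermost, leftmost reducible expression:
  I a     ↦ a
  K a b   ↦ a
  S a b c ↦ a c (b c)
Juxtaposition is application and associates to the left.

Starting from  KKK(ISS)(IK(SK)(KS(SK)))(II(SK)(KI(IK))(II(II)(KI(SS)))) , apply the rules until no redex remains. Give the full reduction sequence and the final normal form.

Answer: normal form = SSI  (in 12 steps)

Reduction:
  start: KKK(ISS)(IK(SK)(KS(SK)))(II(SK)(KI(IK))(II(II)(KI(SS))))
  →1  K(ISS)(IK(SK)(KS(SK)))(II(SK)(KI(IK))(II(II)(KI(SS))))
  →2  ISS(II(SK)(KI(IK))(II(II)(KI(SS))))
  →3  SS(II(SK)(KI(IK))(II(II)(KI(SS))))
  →4  SS(I(SK)(KI(IK))(II(II)(KI(SS))))
  →5  SS(SK(KI(IK))(II(II)(KI(SS))))
  →6  SS(K(II(II)(KI(SS)))(KI(IK)(II(II)(KI(SS)))))
  →7  SS(II(II)(KI(SS)))
  →8  SS(I(II)(KI(SS)))
  →9  SS(II(KI(SS)))
  →10  SS(I(KI(SS)))
  →11  SS(KI(SS))
  →12  SSI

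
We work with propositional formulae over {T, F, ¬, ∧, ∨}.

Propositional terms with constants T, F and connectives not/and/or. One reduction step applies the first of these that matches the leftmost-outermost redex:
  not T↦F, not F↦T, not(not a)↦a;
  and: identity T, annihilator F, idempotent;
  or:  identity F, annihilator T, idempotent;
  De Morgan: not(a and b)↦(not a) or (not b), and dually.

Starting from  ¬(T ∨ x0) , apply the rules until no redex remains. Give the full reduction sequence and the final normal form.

  start: ¬(T ∨ x0)
  →1  ¬T ∧ ¬x0
  →2  F ∧ ¬x0
  →3  F

Answer: normal form = F  (in 3 steps)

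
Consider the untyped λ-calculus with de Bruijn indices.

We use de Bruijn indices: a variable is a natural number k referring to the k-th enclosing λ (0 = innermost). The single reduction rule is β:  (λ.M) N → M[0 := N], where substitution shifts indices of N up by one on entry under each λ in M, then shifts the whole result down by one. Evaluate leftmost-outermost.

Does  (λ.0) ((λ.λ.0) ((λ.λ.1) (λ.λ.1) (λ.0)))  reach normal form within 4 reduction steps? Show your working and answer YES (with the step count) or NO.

  start: (λ.0) ((λ.λ.0) ((λ.λ.1) (λ.λ.1) (λ.0)))
  [1] (λ.λ.0) ((λ.λ.1) (λ.λ.1) (λ.0))
  [2] λ.0

Answer: YES — reaches normal form λ.0 in 2 ≤ 4 steps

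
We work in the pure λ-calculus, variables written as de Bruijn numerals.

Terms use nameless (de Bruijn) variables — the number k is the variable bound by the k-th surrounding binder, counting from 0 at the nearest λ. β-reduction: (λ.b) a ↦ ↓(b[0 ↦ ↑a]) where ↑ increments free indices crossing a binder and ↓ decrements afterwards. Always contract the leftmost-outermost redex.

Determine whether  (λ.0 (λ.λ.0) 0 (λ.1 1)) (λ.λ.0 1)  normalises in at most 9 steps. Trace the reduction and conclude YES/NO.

Answer: YES — reaches normal form λ.0 (λ.λ.0 1) in 7 ≤ 9 steps

Reduction:
  start: (λ.0 (λ.λ.0) 0 (λ.1 1)) (λ.λ.0 1)
  step 1: (λ.λ.0 1) (λ.λ.0) (λ.λ.0 1) (λ.(λ.λ.0 1) (λ.λ.0 1))
  step 2: (λ.0 (λ.λ.0)) (λ.λ.0 1) (λ.(λ.λ.0 1) (λ.λ.0 1))
  step 3: (λ.λ.0 1) (λ.λ.0) (λ.(λ.λ.0 1) (λ.λ.0 1))
  step 4: (λ.0 (λ.λ.0)) (λ.(λ.λ.0 1) (λ.λ.0 1))
  step 5: (λ.(λ.λ.0 1) (λ.λ.0 1)) (λ.λ.0)
  step 6: (λ.λ.0 1) (λ.λ.0 1)
  step 7: λ.0 (λ.λ.0 1)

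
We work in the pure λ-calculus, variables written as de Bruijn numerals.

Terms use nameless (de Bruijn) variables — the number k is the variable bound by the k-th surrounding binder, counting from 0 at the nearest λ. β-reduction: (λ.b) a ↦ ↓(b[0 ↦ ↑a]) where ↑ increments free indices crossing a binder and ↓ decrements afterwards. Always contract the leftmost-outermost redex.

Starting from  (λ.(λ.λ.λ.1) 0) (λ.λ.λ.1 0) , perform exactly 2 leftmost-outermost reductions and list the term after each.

  start: (λ.(λ.λ.λ.1) 0) (λ.λ.λ.1 0)
  →1  (λ.λ.λ.1) (λ.λ.λ.1 0)
  →2  λ.λ.1

Answer: after 2 steps: λ.λ.1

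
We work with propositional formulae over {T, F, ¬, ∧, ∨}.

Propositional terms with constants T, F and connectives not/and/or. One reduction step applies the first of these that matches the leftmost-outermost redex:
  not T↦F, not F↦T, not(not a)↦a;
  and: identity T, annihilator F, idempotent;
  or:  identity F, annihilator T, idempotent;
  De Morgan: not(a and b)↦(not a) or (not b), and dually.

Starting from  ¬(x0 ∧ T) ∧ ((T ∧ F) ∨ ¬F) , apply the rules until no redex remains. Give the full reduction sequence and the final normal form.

Answer: normal form = ¬x0  (in 7 steps)

Working:
  start: ¬(x0 ∧ T) ∧ ((T ∧ F) ∨ ¬F)
  [1] (¬x0 ∨ ¬T) ∧ ((T ∧ F) ∨ ¬F)
  [2] (¬x0 ∨ F) ∧ ((T ∧ F) ∨ ¬F)
  [3] ¬x0 ∧ ((T ∧ F) ∨ ¬F)
  [4] ¬x0 ∧ (F ∨ ¬F)
  [5] ¬x0 ∧ ¬F
  [6] ¬x0 ∧ T
  [7] ¬x0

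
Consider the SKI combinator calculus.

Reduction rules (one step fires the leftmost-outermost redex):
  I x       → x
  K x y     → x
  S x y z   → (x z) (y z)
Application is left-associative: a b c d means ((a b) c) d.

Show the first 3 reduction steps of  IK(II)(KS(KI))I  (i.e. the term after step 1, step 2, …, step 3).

Answer: after 3 steps: II

Working:
  start: IK(II)(KS(KI))I
  step 1: K(II)(KS(KI))I
  step 2: III
  step 3: II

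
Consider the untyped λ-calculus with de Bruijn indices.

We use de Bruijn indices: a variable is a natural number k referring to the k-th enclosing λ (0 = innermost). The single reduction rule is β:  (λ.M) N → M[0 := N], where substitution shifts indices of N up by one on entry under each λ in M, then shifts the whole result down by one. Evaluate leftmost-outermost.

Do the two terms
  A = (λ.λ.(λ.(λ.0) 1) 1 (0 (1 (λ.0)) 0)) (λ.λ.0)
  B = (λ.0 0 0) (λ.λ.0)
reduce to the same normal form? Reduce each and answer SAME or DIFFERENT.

Answer: DIFFERENT — A ⇓ λ.0 (0 (λ.0) 0), B ⇓ λ.λ.0

Working:
Term A:
  start: (λ.λ.(λ.(λ.0) 1) 1 (0 (1 (λ.0)) 0)) (λ.λ.0)
  →1  λ.(λ.(λ.0) 1) (λ.λ.0) (0 ((λ.λ.0) (λ.0)) 0)
  →2  λ.(λ.0) 0 (0 ((λ.λ.0) (λ.0)) 0)
  →3  λ.0 (0 ((λ.λ.0) (λ.0)) 0)
  →4  λ.0 (0 (λ.0) 0)

Term B:
  start: (λ.0 0 0) (λ.λ.0)
  →1  (λ.λ.0) (λ.λ.0) (λ.λ.0)
  →2  (λ.0) (λ.λ.0)
  →3  λ.λ.0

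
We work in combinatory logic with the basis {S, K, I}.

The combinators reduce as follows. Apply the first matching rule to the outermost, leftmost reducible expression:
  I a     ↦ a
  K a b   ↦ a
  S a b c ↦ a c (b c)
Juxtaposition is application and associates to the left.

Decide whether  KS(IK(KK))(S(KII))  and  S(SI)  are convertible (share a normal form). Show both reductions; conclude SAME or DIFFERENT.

Term A:
  start: KS(IK(KK))(S(KII))
  →1  S(S(KII))
  →2  S(SI)

Term B:
  start: S(SI)

Answer: SAME — A ⇓ S(SI), B ⇓ S(SI)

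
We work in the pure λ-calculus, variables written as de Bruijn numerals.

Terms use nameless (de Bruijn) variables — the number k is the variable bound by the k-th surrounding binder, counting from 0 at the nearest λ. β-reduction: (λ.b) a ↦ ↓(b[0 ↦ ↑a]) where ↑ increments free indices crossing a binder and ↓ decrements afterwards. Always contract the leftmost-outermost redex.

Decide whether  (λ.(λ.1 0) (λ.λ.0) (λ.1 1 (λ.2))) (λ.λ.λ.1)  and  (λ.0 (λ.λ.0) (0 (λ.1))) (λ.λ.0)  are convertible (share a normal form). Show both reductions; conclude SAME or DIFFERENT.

Term A:
  start: (λ.(λ.1 0) (λ.λ.0) (λ.1 1 (λ.2))) (λ.λ.λ.1)
  step 1: (λ.(λ.λ.λ.1) 0) (λ.λ.0) (λ.(λ.λ.λ.1) (λ.λ.λ.1) (λ.λ.λ.λ.1))
  step 2: (λ.λ.λ.1) (λ.λ.0) (λ.(λ.λ.λ.1) (λ.λ.λ.1) (λ.λ.λ.λ.1))
  step 3: (λ.λ.1) (λ.(λ.λ.λ.1) (λ.λ.λ.1) (λ.λ.λ.λ.1))
  step 4: λ.λ.(λ.λ.λ.1) (λ.λ.λ.1) (λ.λ.λ.λ.1)
  step 5: λ.λ.(λ.λ.1) (λ.λ.λ.λ.1)
  step 6: λ.λ.λ.λ.λ.λ.λ.1

Term B:
  start: (λ.0 (λ.λ.0) (0 (λ.1))) (λ.λ.0)
  step 1: (λ.λ.0) (λ.λ.0) ((λ.λ.0) (λ.λ.λ.0))
  step 2: (λ.0) ((λ.λ.0) (λ.λ.λ.0))
  step 3: (λ.λ.0) (λ.λ.λ.0)
  step 4: λ.0

Answer: DIFFERENT — A ⇓ λ.λ.λ.λ.λ.λ.λ.1, B ⇓ λ.0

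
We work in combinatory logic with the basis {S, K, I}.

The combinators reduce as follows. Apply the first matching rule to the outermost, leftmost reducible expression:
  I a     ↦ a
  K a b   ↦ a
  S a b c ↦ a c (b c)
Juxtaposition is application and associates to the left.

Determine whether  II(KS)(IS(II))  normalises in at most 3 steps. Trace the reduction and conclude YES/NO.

Answer: YES — reaches normal form S in 3 ≤ 3 steps

Derivation:
  start: II(KS)(IS(II))
  [1] I(KS)(IS(II))
  [2] KS(IS(II))
  [3] S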